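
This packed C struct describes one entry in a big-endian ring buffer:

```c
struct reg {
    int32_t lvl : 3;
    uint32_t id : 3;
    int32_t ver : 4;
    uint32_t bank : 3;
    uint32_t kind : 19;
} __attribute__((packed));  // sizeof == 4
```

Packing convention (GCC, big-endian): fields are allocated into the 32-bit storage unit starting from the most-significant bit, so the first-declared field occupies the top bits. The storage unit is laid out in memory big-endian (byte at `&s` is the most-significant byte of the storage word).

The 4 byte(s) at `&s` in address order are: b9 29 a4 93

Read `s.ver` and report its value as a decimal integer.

[0]=0xb9 [1]=0x29 [2]=0xa4 [3]=0x93 (big-endian) → word 0xb929a493
lvl [29+:3] = (word>>29) & 0x7 = 5
id [26+:3] = (word>>26) & 0x7 = 6
ver [22+:4] = (word>>22) & 0xf = 4  ←
bank [19+:3] = (word>>19) & 0x7 = 5
kind [0+:19] = (word>>0) & 0x7ffff = 107667
ver signed 4b, MSB=0: value = 4

4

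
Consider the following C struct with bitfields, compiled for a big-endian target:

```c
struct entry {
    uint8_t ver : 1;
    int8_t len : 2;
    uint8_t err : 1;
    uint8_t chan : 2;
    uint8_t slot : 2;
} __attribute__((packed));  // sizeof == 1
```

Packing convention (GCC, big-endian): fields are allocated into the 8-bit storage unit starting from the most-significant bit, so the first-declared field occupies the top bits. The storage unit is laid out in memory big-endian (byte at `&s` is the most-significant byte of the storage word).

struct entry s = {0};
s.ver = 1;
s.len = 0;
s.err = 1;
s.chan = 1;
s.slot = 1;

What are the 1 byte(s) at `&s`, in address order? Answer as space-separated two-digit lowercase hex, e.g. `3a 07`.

95

ver (1b) val=1 bits=0x1 at bit 7: 0x80
len (2b) val=0 bits=0x0 at bit 5: 0x80
err (1b) val=1 bits=0x1 at bit 4: 0x90
chan (2b) val=1 bits=0x1 at bit 2: 0x94
slot (2b) val=1 bits=0x1 at bit 0: 0x95
word = 0x95 → big-endian bytes:
  [0]=0x95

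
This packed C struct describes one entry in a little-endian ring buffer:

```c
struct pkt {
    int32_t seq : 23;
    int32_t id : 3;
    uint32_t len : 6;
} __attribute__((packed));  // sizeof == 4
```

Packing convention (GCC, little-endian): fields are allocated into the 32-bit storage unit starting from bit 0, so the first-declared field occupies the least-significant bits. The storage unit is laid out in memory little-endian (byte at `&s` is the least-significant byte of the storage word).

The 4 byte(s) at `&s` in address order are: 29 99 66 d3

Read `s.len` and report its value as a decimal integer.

52

[0]=0x29 [1]=0x99 [2]=0x66 [3]=0xd3 (little-endian) → word 0xd3669929
seq:23 @ bit 0 → (0xd3669929>>0)&0x7fffff = 0x669929
id:3 @ bit 23 → (0xd3669929>>23)&0x7 = 0x6
len:6 @ bit 26 → (0xd3669929>>26)&0x3f = 0x34  ←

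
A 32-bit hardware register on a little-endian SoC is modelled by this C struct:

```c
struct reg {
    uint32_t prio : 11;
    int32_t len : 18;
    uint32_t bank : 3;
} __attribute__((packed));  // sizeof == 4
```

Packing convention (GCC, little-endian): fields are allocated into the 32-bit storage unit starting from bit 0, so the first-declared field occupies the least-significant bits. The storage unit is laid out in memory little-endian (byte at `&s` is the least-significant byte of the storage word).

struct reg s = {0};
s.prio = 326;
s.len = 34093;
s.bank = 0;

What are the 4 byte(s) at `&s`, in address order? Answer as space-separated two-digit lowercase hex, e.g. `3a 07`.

46 69 29 04

[0+:11] prio=326 & 0x7ff = 0x146; word=0x00000146
[11+:18] len=34093 & 0x3ffff = 0x852d; word=0x04296946
[29+:3] bank=0 & 0x7 = 0x0; word=0x04296946
word = 0x04296946 → little-endian bytes:
  [0]=0x46  [1]=0x69  [2]=0x29  [3]=0x04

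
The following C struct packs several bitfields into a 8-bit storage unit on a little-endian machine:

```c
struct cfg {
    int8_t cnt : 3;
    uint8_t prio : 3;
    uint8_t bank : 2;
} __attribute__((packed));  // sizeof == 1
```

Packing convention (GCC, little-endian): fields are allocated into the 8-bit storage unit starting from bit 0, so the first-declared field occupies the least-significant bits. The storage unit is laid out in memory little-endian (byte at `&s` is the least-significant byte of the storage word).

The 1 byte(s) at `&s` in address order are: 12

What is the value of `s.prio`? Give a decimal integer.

2

[0]=0x12 (little-endian) → word 0x12
cnt [0+:3] = (word>>0) & 0x7 = 2
prio [3+:3] = (word>>3) & 0x7 = 2  ←
bank [6+:2] = (word>>6) & 0x3 = 0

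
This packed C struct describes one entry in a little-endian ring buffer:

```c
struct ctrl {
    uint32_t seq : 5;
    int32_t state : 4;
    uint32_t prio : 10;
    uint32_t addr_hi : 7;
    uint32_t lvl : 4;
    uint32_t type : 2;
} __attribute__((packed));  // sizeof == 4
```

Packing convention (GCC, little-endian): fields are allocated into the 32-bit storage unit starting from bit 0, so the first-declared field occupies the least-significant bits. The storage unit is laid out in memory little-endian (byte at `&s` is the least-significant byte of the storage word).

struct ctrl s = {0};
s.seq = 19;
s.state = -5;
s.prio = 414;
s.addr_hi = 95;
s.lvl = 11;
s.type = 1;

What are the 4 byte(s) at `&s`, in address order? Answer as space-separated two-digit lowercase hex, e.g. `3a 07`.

73 3d fb 6e

seq (5b) val=19 bits=0x13 at bit 0: 0x00000013
state (4b) val=-5 bits=0xb at bit 5: 0x00000173
prio (10b) val=414 bits=0x19e at bit 9: 0x00033d73
addr_hi (7b) val=95 bits=0x5f at bit 19: 0x02fb3d73
lvl (4b) val=11 bits=0xb at bit 26: 0x2efb3d73
type (2b) val=1 bits=0x1 at bit 30: 0x6efb3d73
word = 0x6efb3d73 → little-endian bytes:
  [0]=0x73  [1]=0x3d  [2]=0xfb  [3]=0x6e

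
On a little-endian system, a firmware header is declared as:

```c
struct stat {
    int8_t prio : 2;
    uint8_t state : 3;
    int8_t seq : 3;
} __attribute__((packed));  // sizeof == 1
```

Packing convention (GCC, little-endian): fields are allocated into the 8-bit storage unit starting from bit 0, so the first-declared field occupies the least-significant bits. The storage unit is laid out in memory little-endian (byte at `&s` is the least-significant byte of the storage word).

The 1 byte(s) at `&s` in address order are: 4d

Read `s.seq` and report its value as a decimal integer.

[0]=0x4d (little-endian) → word 0x4d
prio [0+:2] = (word>>0) & 0x3 = 1
state [2+:3] = (word>>2) & 0x7 = 3
seq [5+:3] = (word>>5) & 0x7 = 2  ←
seq signed 3b, MSB=0: value = 2

2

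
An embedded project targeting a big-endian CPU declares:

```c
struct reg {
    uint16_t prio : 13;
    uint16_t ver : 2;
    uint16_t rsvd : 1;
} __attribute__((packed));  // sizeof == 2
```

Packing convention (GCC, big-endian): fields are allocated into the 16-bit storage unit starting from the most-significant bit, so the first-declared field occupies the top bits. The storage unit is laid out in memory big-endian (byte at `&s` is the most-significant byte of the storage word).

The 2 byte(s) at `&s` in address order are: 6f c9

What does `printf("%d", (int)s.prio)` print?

3577

[0]=0x6f [1]=0xc9 (big-endian) → word 0x6fc9
prio:13 @ bit 3 → (0x6fc9>>3)&0x1fff = 0xdf9  ←
ver:2 @ bit 1 → (0x6fc9>>1)&0x3 = 0x0
rsvd:1 @ bit 0 → (0x6fc9>>0)&0x1 = 0x1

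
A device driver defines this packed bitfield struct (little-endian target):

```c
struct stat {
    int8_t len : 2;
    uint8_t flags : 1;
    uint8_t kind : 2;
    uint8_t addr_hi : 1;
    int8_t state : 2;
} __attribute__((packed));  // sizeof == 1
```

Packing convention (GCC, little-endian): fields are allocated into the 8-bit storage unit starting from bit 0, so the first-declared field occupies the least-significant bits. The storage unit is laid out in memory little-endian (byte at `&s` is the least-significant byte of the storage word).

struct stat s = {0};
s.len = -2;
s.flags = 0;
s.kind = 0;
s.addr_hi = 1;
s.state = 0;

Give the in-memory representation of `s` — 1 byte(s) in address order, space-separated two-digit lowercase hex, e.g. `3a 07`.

22

len:2 = -2 → 0x2 << 0 → word 0x02
flags:1 = 0 → 0x0 << 2 → word 0x02
kind:2 = 0 → 0x0 << 3 → word 0x02
addr_hi:1 = 1 → 0x1 << 5 → word 0x22
state:2 = 0 → 0x0 << 6 → word 0x22
word = 0x22 → little-endian bytes:
  [0]=0x22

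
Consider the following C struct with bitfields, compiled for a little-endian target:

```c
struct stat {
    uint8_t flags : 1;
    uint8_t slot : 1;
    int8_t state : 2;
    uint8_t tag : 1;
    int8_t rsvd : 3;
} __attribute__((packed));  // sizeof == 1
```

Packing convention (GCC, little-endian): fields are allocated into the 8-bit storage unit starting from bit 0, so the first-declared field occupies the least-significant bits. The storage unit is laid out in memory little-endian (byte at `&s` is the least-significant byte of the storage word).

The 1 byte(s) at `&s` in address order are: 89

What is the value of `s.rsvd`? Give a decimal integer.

-4

[0]=0x89 (little-endian) → word 0x89
flags:1 @ bit 0 → (0x89>>0)&0x1 = 0x1
slot:1 @ bit 1 → (0x89>>1)&0x1 = 0x0
state:2 @ bit 2 → (0x89>>2)&0x3 = 0x2
tag:1 @ bit 4 → (0x89>>4)&0x1 = 0x0
rsvd:3 @ bit 5 → (0x89>>5)&0x7 = 0x4  ←
rsvd signed 3b, MSB=1: 4 - 8 = -4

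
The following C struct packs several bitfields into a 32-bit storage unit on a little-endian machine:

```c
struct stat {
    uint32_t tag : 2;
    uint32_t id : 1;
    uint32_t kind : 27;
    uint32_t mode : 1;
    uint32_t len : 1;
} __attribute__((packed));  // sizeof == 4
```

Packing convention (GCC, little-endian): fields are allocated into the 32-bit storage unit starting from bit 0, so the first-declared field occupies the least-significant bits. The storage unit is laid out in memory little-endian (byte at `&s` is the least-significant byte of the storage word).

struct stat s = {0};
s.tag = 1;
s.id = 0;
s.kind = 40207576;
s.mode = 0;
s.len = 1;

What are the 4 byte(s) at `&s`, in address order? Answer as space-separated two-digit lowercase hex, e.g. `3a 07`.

c1 26 2c 93

tag:2 = 1 → 0x1 << 0 → word 0x00000001
id:1 = 0 → 0x0 << 2 → word 0x00000001
kind:27 = 40207576 → 0x26584d8 << 3 → word 0x132c26c1
mode:1 = 0 → 0x0 << 30 → word 0x132c26c1
len:1 = 1 → 0x1 << 31 → word 0x932c26c1
word = 0x932c26c1 → little-endian bytes:
  [0]=0xc1  [1]=0x26  [2]=0x2c  [3]=0x93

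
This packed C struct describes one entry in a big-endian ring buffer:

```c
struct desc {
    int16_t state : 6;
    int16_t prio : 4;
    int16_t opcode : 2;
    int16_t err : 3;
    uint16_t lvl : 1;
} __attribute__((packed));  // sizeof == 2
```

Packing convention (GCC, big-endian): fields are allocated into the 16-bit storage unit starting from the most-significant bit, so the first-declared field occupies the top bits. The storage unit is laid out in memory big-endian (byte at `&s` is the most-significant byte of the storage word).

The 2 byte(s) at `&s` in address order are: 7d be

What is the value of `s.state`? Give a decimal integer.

[0]=0x7d [1]=0xbe (big-endian) → word 0x7dbe
state [10+:6] = (word>>10) & 0x3f = 31  ←
prio [6+:4] = (word>>6) & 0xf = 6
opcode [4+:2] = (word>>4) & 0x3 = 3
err [1+:3] = (word>>1) & 0x7 = 7
lvl [0+:1] = (word>>0) & 0x1 = 0
state signed 6b, MSB=0: value = 31

31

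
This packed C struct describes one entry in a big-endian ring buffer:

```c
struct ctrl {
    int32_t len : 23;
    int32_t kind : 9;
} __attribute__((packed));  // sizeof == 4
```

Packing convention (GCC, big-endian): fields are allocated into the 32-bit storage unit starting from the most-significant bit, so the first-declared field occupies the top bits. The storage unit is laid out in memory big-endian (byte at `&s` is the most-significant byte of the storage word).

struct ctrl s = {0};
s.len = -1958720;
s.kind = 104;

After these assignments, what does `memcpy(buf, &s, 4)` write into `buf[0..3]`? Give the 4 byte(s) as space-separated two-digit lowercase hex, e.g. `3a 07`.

c4 39 80 68

len:23 = -1958720 → 0x621cc0 << 9 → word 0xc4398000
kind:9 = 104 → 0x68 << 0 → word 0xc4398068
word = 0xc4398068 → big-endian bytes:
  [0]=0xc4  [1]=0x39  [2]=0x80  [3]=0x68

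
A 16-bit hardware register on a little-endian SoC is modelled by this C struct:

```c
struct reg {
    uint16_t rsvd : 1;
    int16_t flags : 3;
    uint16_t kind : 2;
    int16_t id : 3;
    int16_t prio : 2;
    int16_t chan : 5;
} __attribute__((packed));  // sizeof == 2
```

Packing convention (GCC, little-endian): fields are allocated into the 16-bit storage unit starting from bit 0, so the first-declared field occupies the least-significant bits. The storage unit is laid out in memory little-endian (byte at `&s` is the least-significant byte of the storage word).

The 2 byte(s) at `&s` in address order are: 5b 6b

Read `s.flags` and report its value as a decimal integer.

[0]=0x5b [1]=0x6b (little-endian) → word 0x6b5b
rsvd:1 @ bit 0 → (0x6b5b>>0)&0x1 = 0x1
flags:3 @ bit 1 → (0x6b5b>>1)&0x7 = 0x5  ←
kind:2 @ bit 4 → (0x6b5b>>4)&0x3 = 0x1
id:3 @ bit 6 → (0x6b5b>>6)&0x7 = 0x5
prio:2 @ bit 9 → (0x6b5b>>9)&0x3 = 0x1
chan:5 @ bit 11 → (0x6b5b>>11)&0x1f = 0xd
flags signed 3b, MSB=1: 5 - 8 = -3

-3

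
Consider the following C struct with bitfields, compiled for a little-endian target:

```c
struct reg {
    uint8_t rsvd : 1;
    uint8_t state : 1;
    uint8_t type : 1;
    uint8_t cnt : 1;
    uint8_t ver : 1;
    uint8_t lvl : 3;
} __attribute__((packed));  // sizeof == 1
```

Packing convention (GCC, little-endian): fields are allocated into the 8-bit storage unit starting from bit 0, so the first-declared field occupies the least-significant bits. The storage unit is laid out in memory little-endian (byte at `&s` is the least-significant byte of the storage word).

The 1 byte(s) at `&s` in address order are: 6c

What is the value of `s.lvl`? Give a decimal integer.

[0]=0x6c (little-endian) → word 0x6c
rsvd [0+:1] = (word>>0) & 0x1 = 0
state [1+:1] = (word>>1) & 0x1 = 0
type [2+:1] = (word>>2) & 0x1 = 1
cnt [3+:1] = (word>>3) & 0x1 = 1
ver [4+:1] = (word>>4) & 0x1 = 0
lvl [5+:3] = (word>>5) & 0x7 = 3  ←

3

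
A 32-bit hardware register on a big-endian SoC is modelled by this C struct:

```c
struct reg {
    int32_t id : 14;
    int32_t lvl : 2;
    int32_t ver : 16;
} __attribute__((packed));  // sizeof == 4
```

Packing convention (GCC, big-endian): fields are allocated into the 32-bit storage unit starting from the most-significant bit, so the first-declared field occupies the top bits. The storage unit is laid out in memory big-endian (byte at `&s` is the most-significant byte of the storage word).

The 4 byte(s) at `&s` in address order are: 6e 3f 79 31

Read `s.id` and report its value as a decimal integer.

[0]=0x6e [1]=0x3f [2]=0x79 [3]=0x31 (big-endian) → word 0x6e3f7931
id:14 @ bit 18 → (0x6e3f7931>>18)&0x3fff = 0x1b8f  ←
lvl:2 @ bit 16 → (0x6e3f7931>>16)&0x3 = 0x3
ver:16 @ bit 0 → (0x6e3f7931>>0)&0xffff = 0x7931
id signed 14b, MSB=0: value = 7055

7055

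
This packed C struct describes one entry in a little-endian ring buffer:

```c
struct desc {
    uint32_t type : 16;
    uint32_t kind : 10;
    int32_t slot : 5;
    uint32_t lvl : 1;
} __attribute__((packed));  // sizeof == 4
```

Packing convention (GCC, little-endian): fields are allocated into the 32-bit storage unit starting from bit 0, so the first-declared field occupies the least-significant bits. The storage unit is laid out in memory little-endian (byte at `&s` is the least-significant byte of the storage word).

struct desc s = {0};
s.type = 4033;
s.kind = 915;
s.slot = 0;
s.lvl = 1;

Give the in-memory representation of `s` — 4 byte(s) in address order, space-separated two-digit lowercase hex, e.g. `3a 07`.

type (16b) val=4033 bits=0xfc1 at bit 0: 0x00000fc1
kind (10b) val=915 bits=0x393 at bit 16: 0x03930fc1
slot (5b) val=0 bits=0x0 at bit 26: 0x03930fc1
lvl (1b) val=1 bits=0x1 at bit 31: 0x83930fc1
word = 0x83930fc1 → little-endian bytes:
  [0]=0xc1  [1]=0x0f  [2]=0x93  [3]=0x83

c1 0f 93 83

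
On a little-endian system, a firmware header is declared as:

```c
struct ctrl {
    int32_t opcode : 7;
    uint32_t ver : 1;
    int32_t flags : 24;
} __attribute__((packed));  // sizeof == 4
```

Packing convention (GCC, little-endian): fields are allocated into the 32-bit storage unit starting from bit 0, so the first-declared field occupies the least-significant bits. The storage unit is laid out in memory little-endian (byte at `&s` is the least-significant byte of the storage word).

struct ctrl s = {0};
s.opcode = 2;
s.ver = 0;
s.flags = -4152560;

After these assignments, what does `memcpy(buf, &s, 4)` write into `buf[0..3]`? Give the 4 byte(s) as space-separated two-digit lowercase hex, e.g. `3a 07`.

02 10 a3 c0

[0+:7] opcode=2 & 0x7f = 0x2; word=0x00000002
[7+:1] ver=0 & 0x1 = 0x0; word=0x00000002
[8+:24] flags=-4152560 & 0xffffff = 0xc0a310; word=0xc0a31002
word = 0xc0a31002 → little-endian bytes:
  [0]=0x02  [1]=0x10  [2]=0xa3  [3]=0xc0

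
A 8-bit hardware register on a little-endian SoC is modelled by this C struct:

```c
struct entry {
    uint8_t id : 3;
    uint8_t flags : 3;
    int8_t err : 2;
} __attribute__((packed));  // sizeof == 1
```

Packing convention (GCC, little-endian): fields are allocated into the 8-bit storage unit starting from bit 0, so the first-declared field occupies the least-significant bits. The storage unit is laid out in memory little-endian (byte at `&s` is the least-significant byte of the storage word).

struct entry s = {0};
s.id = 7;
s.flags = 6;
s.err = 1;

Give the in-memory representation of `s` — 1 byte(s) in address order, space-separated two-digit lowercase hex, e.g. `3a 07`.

[0+:3] id=7 & 0x7 = 0x7; word=0x07
[3+:3] flags=6 & 0x7 = 0x6; word=0x37
[6+:2] err=1 & 0x3 = 0x1; word=0x77
word = 0x77 → little-endian bytes:
  [0]=0x77

77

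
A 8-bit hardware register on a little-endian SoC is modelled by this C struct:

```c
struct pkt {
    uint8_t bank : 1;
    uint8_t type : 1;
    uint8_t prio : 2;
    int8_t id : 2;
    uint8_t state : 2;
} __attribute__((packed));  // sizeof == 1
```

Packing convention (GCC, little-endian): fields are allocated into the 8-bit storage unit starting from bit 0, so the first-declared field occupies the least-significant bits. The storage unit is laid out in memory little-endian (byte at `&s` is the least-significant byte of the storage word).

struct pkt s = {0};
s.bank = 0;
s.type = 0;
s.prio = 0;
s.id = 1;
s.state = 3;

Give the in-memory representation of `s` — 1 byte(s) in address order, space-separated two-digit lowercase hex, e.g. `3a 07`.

[0+:1] bank=0 & 0x1 = 0x0; word=0x00
[1+:1] type=0 & 0x1 = 0x0; word=0x00
[2+:2] prio=0 & 0x3 = 0x0; word=0x00
[4+:2] id=1 & 0x3 = 0x1; word=0x10
[6+:2] state=3 & 0x3 = 0x3; word=0xd0
word = 0xd0 → little-endian bytes:
  [0]=0xd0

d0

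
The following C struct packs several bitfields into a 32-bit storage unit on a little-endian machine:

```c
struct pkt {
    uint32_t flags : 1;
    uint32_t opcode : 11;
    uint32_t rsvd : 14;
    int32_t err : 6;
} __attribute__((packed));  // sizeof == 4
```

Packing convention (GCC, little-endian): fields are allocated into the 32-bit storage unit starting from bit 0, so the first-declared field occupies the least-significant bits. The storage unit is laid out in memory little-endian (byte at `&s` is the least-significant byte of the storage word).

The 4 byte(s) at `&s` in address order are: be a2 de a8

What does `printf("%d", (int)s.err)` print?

[0]=0xbe [1]=0xa2 [2]=0xde [3]=0xa8 (little-endian) → word 0xa8dea2be
flags:1 @ bit 0 → (0xa8dea2be>>0)&0x1 = 0x0
opcode:11 @ bit 1 → (0xa8dea2be>>1)&0x7ff = 0x15f
rsvd:14 @ bit 12 → (0xa8dea2be>>12)&0x3fff = 0xdea
err:6 @ bit 26 → (0xa8dea2be>>26)&0x3f = 0x2a  ←
err signed 6b, MSB=1: 42 - 64 = -22

-22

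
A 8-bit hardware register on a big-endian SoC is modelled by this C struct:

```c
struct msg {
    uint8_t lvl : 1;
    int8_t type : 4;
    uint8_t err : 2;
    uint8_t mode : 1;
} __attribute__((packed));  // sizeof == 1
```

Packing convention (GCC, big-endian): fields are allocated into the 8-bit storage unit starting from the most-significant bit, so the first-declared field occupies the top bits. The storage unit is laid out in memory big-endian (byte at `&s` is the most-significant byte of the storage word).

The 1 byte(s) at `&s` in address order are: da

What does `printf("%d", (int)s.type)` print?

-5

[0]=0xda (big-endian) → word 0xda
lvl [7+:1] = (word>>7) & 0x1 = 1
type [3+:4] = (word>>3) & 0xf = 11  ←
err [1+:2] = (word>>1) & 0x3 = 1
mode [0+:1] = (word>>0) & 0x1 = 0
type signed 4b, MSB=1: 11 - 16 = -5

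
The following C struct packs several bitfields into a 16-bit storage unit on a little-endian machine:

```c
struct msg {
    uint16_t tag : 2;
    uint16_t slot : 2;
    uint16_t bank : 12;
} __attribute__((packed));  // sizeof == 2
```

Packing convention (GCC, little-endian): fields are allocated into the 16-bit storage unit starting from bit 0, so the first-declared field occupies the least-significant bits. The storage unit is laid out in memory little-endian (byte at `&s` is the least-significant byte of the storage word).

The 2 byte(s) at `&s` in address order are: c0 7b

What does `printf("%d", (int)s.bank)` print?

1980

[0]=0xc0 [1]=0x7b (little-endian) → word 0x7bc0
tag:2 @ bit 0 → (0x7bc0>>0)&0x3 = 0x0
slot:2 @ bit 2 → (0x7bc0>>2)&0x3 = 0x0
bank:12 @ bit 4 → (0x7bc0>>4)&0xfff = 0x7bc  ←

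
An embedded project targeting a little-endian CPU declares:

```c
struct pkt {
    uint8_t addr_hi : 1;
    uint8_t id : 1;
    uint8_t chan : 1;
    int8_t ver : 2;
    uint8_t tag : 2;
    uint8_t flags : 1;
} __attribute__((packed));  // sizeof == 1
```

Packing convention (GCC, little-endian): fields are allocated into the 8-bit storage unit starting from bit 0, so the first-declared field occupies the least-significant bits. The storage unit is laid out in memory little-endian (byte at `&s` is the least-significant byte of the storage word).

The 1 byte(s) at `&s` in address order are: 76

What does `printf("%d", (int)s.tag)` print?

3

[0]=0x76 (little-endian) → word 0x76
addr_hi:1 @ bit 0 → (0x76>>0)&0x1 = 0x0
id:1 @ bit 1 → (0x76>>1)&0x1 = 0x1
chan:1 @ bit 2 → (0x76>>2)&0x1 = 0x1
ver:2 @ bit 3 → (0x76>>3)&0x3 = 0x2
tag:2 @ bit 5 → (0x76>>5)&0x3 = 0x3  ←
flags:1 @ bit 7 → (0x76>>7)&0x1 = 0x0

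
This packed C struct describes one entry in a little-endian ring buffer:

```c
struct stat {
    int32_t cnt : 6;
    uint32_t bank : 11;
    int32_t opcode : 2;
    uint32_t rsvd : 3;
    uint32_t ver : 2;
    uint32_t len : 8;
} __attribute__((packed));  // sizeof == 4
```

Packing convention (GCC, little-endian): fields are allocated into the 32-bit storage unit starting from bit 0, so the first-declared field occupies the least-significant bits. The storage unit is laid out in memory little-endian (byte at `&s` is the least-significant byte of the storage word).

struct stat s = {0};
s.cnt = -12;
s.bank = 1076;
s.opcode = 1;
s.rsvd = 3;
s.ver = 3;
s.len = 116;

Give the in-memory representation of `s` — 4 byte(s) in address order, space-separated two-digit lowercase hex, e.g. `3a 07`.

34 0d db 74

cnt (6b) val=-12 bits=0x34 at bit 0: 0x00000034
bank (11b) val=1076 bits=0x434 at bit 6: 0x00010d34
opcode (2b) val=1 bits=0x1 at bit 17: 0x00030d34
rsvd (3b) val=3 bits=0x3 at bit 19: 0x001b0d34
ver (2b) val=3 bits=0x3 at bit 22: 0x00db0d34
len (8b) val=116 bits=0x74 at bit 24: 0x74db0d34
word = 0x74db0d34 → little-endian bytes:
  [0]=0x34  [1]=0x0d  [2]=0xdb  [3]=0x74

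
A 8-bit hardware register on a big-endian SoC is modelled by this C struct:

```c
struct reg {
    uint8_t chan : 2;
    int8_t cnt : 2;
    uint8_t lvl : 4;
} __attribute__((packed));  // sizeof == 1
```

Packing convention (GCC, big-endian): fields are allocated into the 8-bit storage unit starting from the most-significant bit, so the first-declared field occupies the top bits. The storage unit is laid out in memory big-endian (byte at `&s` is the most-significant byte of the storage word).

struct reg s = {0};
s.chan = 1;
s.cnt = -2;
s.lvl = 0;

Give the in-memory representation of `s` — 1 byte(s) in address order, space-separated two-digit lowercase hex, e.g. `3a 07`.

60

chan (2b) val=1 bits=0x1 at bit 6: 0x40
cnt (2b) val=-2 bits=0x2 at bit 4: 0x60
lvl (4b) val=0 bits=0x0 at bit 0: 0x60
word = 0x60 → big-endian bytes:
  [0]=0x60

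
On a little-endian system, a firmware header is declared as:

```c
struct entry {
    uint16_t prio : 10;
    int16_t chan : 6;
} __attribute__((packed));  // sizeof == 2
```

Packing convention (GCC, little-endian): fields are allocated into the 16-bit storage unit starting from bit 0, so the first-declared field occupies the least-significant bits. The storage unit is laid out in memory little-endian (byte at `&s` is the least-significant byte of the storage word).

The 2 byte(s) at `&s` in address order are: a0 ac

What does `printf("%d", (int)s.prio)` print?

[0]=0xa0 [1]=0xac (little-endian) → word 0xaca0
prio [0+:10] = (word>>0) & 0x3ff = 160  ←
chan [10+:6] = (word>>10) & 0x3f = 43

160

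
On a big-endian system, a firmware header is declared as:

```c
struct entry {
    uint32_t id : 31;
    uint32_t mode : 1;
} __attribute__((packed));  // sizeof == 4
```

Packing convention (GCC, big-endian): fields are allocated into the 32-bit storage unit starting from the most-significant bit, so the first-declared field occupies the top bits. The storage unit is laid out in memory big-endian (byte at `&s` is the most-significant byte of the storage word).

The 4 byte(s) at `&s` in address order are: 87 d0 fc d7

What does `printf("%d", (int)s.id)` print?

[0]=0x87 [1]=0xd0 [2]=0xfc [3]=0xd7 (big-endian) → word 0x87d0fcd7
id [1+:31] = (word>>1) & 0x7fffffff = 1139310187  ←
mode [0+:1] = (word>>0) & 0x1 = 1

1139310187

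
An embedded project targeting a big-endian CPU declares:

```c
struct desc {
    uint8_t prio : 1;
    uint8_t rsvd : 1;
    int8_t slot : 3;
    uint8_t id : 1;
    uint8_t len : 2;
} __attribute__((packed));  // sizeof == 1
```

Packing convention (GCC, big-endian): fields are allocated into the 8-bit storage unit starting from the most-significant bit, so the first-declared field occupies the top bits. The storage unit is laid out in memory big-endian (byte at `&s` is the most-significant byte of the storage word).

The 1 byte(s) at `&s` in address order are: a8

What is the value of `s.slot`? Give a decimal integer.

[0]=0xa8 (big-endian) → word 0xa8
prio [7+:1] = (word>>7) & 0x1 = 1
rsvd [6+:1] = (word>>6) & 0x1 = 0
slot [3+:3] = (word>>3) & 0x7 = 5  ←
id [2+:1] = (word>>2) & 0x1 = 0
len [0+:2] = (word>>0) & 0x3 = 0
slot signed 3b, MSB=1: 5 - 8 = -3

-3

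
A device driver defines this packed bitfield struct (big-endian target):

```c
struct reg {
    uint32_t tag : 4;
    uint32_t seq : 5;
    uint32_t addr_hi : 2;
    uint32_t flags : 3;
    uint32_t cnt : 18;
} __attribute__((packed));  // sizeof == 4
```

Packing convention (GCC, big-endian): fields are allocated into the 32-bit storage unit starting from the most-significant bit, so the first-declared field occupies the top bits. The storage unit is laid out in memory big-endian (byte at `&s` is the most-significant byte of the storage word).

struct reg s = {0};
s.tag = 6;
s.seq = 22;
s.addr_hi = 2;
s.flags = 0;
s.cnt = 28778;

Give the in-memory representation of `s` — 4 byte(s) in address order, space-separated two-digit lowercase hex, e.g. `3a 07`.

6b 40 70 6a

[28+:4] tag=6 & 0xf = 0x6; word=0x60000000
[23+:5] seq=22 & 0x1f = 0x16; word=0x6b000000
[21+:2] addr_hi=2 & 0x3 = 0x2; word=0x6b400000
[18+:3] flags=0 & 0x7 = 0x0; word=0x6b400000
[0+:18] cnt=28778 & 0x3ffff = 0x706a; word=0x6b40706a
word = 0x6b40706a → big-endian bytes:
  [0]=0x6b  [1]=0x40  [2]=0x70  [3]=0x6a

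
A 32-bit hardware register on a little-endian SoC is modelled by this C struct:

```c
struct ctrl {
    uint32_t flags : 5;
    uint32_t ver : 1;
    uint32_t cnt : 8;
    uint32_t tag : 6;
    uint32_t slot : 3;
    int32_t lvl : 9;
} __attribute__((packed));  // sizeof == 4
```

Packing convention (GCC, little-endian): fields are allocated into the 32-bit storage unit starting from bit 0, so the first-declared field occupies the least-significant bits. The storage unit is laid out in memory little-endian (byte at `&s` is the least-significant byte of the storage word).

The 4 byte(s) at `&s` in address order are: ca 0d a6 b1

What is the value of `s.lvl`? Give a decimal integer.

[0]=0xca [1]=0x0d [2]=0xa6 [3]=0xb1 (little-endian) → word 0xb1a60dca
flags [0+:5] = (word>>0) & 0x1f = 10
ver [5+:1] = (word>>5) & 0x1 = 0
cnt [6+:8] = (word>>6) & 0xff = 55
tag [14+:6] = (word>>14) & 0x3f = 24
slot [20+:3] = (word>>20) & 0x7 = 2
lvl [23+:9] = (word>>23) & 0x1ff = 355  ←
lvl signed 9b, MSB=1: 355 - 512 = -157

-157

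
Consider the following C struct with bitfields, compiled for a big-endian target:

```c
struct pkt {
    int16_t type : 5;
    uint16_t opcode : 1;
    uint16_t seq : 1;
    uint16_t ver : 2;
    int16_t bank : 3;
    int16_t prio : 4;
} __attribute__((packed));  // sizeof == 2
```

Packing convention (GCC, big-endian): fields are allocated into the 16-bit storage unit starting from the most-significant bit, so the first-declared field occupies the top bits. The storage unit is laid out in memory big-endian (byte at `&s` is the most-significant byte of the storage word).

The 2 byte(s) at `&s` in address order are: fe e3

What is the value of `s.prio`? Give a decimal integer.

[0]=0xfe [1]=0xe3 (big-endian) → word 0xfee3
type [11+:5] = (word>>11) & 0x1f = 31
opcode [10+:1] = (word>>10) & 0x1 = 1
seq [9+:1] = (word>>9) & 0x1 = 1
ver [7+:2] = (word>>7) & 0x3 = 1
bank [4+:3] = (word>>4) & 0x7 = 6
prio [0+:4] = (word>>0) & 0xf = 3  ←
prio signed 4b, MSB=0: value = 3

3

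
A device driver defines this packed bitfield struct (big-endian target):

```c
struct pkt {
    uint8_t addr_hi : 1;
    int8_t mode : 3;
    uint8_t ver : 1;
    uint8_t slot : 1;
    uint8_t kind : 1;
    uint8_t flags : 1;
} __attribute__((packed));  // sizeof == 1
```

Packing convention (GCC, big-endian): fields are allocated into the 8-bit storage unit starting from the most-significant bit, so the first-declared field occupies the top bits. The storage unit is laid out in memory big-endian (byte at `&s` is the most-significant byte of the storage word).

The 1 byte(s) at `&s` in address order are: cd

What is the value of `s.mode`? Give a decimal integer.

-4

[0]=0xcd (big-endian) → word 0xcd
addr_hi [7+:1] = (word>>7) & 0x1 = 1
mode [4+:3] = (word>>4) & 0x7 = 4  ←
ver [3+:1] = (word>>3) & 0x1 = 1
slot [2+:1] = (word>>2) & 0x1 = 1
kind [1+:1] = (word>>1) & 0x1 = 0
flags [0+:1] = (word>>0) & 0x1 = 1
mode signed 3b, MSB=1: 4 - 8 = -4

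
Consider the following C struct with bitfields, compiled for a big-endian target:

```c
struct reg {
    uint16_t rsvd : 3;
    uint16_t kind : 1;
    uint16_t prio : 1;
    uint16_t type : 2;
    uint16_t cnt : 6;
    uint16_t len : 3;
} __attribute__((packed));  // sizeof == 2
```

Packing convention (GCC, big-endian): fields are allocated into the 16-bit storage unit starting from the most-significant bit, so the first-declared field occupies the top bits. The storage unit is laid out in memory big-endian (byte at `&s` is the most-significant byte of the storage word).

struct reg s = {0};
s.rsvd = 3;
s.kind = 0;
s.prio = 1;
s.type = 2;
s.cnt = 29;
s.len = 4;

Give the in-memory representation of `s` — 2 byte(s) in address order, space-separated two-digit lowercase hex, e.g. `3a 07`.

6c ec

[13+:3] rsvd=3 & 0x7 = 0x3; word=0x6000
[12+:1] kind=0 & 0x1 = 0x0; word=0x6000
[11+:1] prio=1 & 0x1 = 0x1; word=0x6800
[9+:2] type=2 & 0x3 = 0x2; word=0x6c00
[3+:6] cnt=29 & 0x3f = 0x1d; word=0x6ce8
[0+:3] len=4 & 0x7 = 0x4; word=0x6cec
word = 0x6cec → big-endian bytes:
  [0]=0x6c  [1]=0xec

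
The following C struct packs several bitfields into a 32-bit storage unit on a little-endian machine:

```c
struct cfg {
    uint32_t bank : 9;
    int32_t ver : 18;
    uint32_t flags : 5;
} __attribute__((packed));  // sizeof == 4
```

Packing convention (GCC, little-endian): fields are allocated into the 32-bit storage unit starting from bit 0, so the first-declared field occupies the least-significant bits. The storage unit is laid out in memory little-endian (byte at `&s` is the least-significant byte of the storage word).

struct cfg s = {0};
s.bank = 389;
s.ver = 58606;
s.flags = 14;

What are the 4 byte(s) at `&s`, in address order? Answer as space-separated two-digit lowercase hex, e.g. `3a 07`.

[0+:9] bank=389 & 0x1ff = 0x185; word=0x00000185
[9+:18] ver=58606 & 0x3ffff = 0xe4ee; word=0x01c9dd85
[27+:5] flags=14 & 0x1f = 0xe; word=0x71c9dd85
word = 0x71c9dd85 → little-endian bytes:
  [0]=0x85  [1]=0xdd  [2]=0xc9  [3]=0x71

85 dd c9 71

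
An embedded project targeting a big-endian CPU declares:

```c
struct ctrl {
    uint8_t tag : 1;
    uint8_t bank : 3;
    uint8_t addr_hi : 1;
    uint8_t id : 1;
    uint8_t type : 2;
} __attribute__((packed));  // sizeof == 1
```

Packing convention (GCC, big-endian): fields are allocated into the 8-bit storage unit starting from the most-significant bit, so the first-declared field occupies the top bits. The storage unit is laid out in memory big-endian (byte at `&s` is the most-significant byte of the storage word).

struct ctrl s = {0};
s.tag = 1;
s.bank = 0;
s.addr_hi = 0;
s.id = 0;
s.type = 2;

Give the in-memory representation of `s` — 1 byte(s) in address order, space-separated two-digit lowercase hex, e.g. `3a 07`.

tag:1 = 1 → 0x1 << 7 → word 0x80
bank:3 = 0 → 0x0 << 4 → word 0x80
addr_hi:1 = 0 → 0x0 << 3 → word 0x80
id:1 = 0 → 0x0 << 2 → word 0x80
type:2 = 2 → 0x2 << 0 → word 0x82
word = 0x82 → big-endian bytes:
  [0]=0x82

82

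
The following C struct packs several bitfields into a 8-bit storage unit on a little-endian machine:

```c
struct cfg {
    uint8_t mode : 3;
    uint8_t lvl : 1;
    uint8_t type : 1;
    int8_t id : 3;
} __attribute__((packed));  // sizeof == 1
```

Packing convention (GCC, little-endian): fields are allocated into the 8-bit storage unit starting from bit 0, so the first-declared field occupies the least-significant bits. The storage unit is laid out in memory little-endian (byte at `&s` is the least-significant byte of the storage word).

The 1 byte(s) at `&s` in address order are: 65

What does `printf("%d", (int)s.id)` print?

3

[0]=0x65 (little-endian) → word 0x65
mode:3 @ bit 0 → (0x65>>0)&0x7 = 0x5
lvl:1 @ bit 3 → (0x65>>3)&0x1 = 0x0
type:1 @ bit 4 → (0x65>>4)&0x1 = 0x0
id:3 @ bit 5 → (0x65>>5)&0x7 = 0x3  ←
id signed 3b, MSB=0: value = 3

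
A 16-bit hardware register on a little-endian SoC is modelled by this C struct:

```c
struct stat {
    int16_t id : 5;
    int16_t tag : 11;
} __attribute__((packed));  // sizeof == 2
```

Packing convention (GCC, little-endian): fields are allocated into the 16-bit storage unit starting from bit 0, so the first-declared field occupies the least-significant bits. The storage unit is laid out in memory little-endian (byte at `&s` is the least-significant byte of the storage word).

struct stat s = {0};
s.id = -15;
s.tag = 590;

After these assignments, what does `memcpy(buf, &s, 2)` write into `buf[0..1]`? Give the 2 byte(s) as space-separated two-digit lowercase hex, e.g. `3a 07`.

[0+:5] id=-15 & 0x1f = 0x11; word=0x0011
[5+:11] tag=590 & 0x7ff = 0x24e; word=0x49d1
word = 0x49d1 → little-endian bytes:
  [0]=0xd1  [1]=0x49

d1 49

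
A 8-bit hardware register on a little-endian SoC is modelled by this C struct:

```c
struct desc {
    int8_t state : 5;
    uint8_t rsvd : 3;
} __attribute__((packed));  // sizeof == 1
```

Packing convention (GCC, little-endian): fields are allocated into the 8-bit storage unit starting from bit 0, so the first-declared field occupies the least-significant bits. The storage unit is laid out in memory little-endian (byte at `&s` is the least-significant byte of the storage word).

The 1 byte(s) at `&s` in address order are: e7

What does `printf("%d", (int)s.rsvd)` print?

[0]=0xe7 (little-endian) → word 0xe7
state [0+:5] = (word>>0) & 0x1f = 7
rsvd [5+:3] = (word>>5) & 0x7 = 7  ←

7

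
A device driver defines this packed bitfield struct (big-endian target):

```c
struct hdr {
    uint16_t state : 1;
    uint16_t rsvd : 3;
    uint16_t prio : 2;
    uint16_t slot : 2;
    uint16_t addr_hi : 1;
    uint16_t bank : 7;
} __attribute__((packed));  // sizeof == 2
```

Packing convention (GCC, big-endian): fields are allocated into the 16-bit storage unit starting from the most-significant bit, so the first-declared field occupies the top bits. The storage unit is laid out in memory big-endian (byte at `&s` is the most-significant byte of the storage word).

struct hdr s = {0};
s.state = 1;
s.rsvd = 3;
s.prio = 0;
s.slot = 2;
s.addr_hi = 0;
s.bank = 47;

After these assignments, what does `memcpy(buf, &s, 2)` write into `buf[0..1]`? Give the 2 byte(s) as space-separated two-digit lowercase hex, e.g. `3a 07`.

b2 2f

[15+:1] state=1 & 0x1 = 0x1; word=0x8000
[12+:3] rsvd=3 & 0x7 = 0x3; word=0xb000
[10+:2] prio=0 & 0x3 = 0x0; word=0xb000
[8+:2] slot=2 & 0x3 = 0x2; word=0xb200
[7+:1] addr_hi=0 & 0x1 = 0x0; word=0xb200
[0+:7] bank=47 & 0x7f = 0x2f; word=0xb22f
word = 0xb22f → big-endian bytes:
  [0]=0xb2  [1]=0x2f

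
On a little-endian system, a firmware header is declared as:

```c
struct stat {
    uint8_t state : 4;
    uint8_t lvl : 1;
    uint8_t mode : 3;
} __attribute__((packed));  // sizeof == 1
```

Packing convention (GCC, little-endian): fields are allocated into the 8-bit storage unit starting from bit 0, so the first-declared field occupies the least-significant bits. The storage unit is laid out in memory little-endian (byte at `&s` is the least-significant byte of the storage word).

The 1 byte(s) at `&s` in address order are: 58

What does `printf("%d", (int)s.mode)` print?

[0]=0x58 (little-endian) → word 0x58
state:4 @ bit 0 → (0x58>>0)&0xf = 0x8
lvl:1 @ bit 4 → (0x58>>4)&0x1 = 0x1
mode:3 @ bit 5 → (0x58>>5)&0x7 = 0x2  ←

2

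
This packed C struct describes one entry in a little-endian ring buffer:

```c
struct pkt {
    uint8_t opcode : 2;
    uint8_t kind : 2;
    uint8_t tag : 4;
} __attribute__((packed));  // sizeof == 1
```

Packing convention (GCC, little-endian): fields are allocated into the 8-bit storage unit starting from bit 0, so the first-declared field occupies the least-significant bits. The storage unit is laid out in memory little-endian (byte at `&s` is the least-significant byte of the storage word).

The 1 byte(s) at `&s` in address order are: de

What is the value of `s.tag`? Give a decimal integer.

13

[0]=0xde (little-endian) → word 0xde
opcode:2 @ bit 0 → (0xde>>0)&0x3 = 0x2
kind:2 @ bit 2 → (0xde>>2)&0x3 = 0x3
tag:4 @ bit 4 → (0xde>>4)&0xf = 0xd  ←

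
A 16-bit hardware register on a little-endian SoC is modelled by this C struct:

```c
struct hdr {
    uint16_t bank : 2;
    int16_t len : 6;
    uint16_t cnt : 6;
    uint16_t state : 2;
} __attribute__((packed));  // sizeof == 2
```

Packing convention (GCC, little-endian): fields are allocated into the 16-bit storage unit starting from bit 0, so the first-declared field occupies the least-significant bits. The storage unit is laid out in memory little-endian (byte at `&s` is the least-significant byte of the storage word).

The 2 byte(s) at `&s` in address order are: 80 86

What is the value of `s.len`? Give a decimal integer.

[0]=0x80 [1]=0x86 (little-endian) → word 0x8680
bank:2 @ bit 0 → (0x8680>>0)&0x3 = 0x0
len:6 @ bit 2 → (0x8680>>2)&0x3f = 0x20  ←
cnt:6 @ bit 8 → (0x8680>>8)&0x3f = 0x6
state:2 @ bit 14 → (0x8680>>14)&0x3 = 0x2
len signed 6b, MSB=1: 32 - 64 = -32

-32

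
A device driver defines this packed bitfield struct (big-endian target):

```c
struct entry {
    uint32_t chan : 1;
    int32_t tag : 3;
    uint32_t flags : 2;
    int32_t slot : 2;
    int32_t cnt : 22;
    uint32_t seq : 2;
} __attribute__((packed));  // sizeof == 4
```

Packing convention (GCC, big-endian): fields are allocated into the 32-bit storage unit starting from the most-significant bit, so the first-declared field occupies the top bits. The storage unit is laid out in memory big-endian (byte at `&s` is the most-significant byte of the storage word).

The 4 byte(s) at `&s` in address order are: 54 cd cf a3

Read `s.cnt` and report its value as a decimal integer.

-822296

[0]=0x54 [1]=0xcd [2]=0xcf [3]=0xa3 (big-endian) → word 0x54cdcfa3
chan [31+:1] = (word>>31) & 0x1 = 0
tag [28+:3] = (word>>28) & 0x7 = 5
flags [26+:2] = (word>>26) & 0x3 = 1
slot [24+:2] = (word>>24) & 0x3 = 0
cnt [2+:22] = (word>>2) & 0x3fffff = 3372008  ←
seq [0+:2] = (word>>0) & 0x3 = 3
cnt signed 22b, MSB=1: 3372008 - 4194304 = -822296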